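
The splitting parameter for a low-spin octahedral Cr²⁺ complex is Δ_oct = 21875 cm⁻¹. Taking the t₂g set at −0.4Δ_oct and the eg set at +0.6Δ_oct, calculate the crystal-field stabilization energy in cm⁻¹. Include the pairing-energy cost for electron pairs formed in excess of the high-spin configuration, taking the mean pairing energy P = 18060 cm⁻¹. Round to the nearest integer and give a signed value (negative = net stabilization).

-16940

Group 6 minus oxidation state +2 gives a d⁴ configuration for Cr²⁺.
Electron filling gives t₂g⁴ eg⁰.
CFSE(orbital) = 4×(-0.4Δ_oct) + 0×(0.6Δ_oct) = -1.6Δ_oct; with Δ_oct = 21875 cm⁻¹ that is -35000 cm⁻¹.
Pairing penalty: 1 pair vs 0 in the high-spin reference → 1 extra × P = 18060 cm⁻¹.
Overall CFSE = -35000 + 18060 = -16940 cm⁻¹.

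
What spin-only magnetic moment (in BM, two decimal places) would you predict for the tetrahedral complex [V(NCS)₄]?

1.73 BM

Each NCS⁻ contributes -1; 4 × (-1) = -4. With overall charge +0, V is in the +4 oxidation state.
Group 5 minus oxidation state +4 gives a d¹ configuration for V⁴⁺.
Tetrahedral splitting is small, so the complex is high-spin.
Configuration: e^1 t2^0 → 1 unpaired electron.
μ(spin-only) = √[1(1+2)] = √3 ≈ 1.73 BM.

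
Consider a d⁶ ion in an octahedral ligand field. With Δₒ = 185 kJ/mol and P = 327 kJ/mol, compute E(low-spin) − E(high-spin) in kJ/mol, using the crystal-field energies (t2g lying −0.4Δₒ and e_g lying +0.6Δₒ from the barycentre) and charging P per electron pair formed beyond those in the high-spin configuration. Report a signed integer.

284

High-spin d⁶ fills as t2g^4 e_g^2 with CFSE 4(−0.4) + 2(+0.6) = -0.4Δₒ = -74 kJ/mol.
For low-spin the configuration is t2g^6 e_g^0: orbital energy -2.4 × 185 = -444 kJ/mol, and 2 additional pairs relative to high-spin add 654 kJ/mol, giving 210 kJ/mol.
The difference is 210 − (-74) = 284 kJ/mol, so high-spin lies lower.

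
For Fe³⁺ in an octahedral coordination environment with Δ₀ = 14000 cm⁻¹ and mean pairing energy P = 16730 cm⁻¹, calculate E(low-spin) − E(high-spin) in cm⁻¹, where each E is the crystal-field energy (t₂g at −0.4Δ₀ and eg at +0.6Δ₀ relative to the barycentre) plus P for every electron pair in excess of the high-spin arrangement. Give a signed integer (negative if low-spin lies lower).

5460

Fe sits in group 8; removing 3 electrons leaves Fe³⁺ with 8 − 3 = 5 d electrons.
High-spin d⁵ fills as t₂g³ eg² with CFSE 3(−0.4) + 2(+0.6) = 0.0Δ₀ = 0 cm⁻¹.
For low-spin the configuration is t₂g⁵ eg⁰: orbital energy -2.0 × 14000 = -28000 cm⁻¹, and 2 additional pairs relative to high-spin add 33460 cm⁻¹, giving 5460 cm⁻¹.
Thus E(LS) − E(HS) = 5460 cm⁻¹.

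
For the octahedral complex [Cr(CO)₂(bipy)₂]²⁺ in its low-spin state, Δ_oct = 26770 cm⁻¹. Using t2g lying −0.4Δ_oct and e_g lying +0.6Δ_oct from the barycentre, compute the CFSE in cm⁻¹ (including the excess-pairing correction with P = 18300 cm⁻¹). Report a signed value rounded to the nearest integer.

Ligand charges: 2×(+0) from CO and 2×(+0) from bipy sum to +0; with overall charge +2, Cr is +2.
Cr is in group 6, so Cr²⁺ is d⁴ (6 − 2 = 4).
Configuration: t2g^4 e_g^0.
The orbital stabilization is -1.6Δ_oct = -1.6 × 26770 = -42832 cm⁻¹.
Pairing penalty: 1 pair vs 0 in the high-spin reference → 1 extra × P = 18300 cm⁻¹.
Overall CFSE = -42832 + 18300 = -24532 cm⁻¹.

-24532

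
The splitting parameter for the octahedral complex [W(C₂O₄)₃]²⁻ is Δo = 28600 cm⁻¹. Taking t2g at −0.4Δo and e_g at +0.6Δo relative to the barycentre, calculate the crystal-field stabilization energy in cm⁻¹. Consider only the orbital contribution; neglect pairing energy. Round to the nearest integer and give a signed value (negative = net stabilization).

-22880

Each C₂O₄²⁻ contributes -2; 3 × (-2) = -6. With overall charge -2, W is in the +4 oxidation state.
Group 6 minus oxidation state +4 gives a d² configuration for W⁴⁺.
For octahedral d² the high- and low-spin configurations coincide.
Electron filling gives t2g^2 e_g^0.
Orbital CFSE = 2(-0.4) + 0(0.6) = -0.8Δo = -0.8 × 28600 = -22880 cm⁻¹.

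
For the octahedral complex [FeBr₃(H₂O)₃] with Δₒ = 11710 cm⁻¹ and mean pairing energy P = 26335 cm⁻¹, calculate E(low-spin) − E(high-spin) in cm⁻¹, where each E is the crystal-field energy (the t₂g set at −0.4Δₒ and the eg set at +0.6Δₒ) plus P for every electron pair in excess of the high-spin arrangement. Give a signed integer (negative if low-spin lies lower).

Ligand charges: 3×(-1) from Br⁻ and 3×(+0) from H₂O sum to -3; with overall charge +0, Fe is +3.
Fe is in group 8, so Fe³⁺ is d⁵ (8 − 3 = 5).
High-spin: t₂g³ eg², CFSE = 0.0Δₒ = 0 cm⁻¹.
For low-spin the configuration is t₂g⁵ eg⁰: orbital energy -2.0 × 11710 = -23420 cm⁻¹, and 2 additional pairs relative to high-spin add 52670 cm⁻¹, giving 29250 cm⁻¹.
Thus E(LS) − E(HS) = 29250 cm⁻¹.

29250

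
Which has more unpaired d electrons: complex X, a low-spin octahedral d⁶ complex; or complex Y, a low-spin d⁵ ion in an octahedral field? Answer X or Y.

X: t₂g⁶ eg⁰ → 0 unpaired.
Y: t₂g⁵ eg⁰ → 1 unpaired.
So Y has more unpaired electrons.

Y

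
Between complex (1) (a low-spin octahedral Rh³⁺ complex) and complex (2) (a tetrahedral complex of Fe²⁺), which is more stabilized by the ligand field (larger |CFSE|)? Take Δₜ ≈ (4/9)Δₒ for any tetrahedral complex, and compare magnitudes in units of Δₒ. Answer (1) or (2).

(1)

(1): Group 9 minus oxidation state +3 gives a d⁶ configuration for Rh³⁺; t2g^6 e_g^0, CFSE = -2.4Δₒ.
(2): Group 8 minus oxidation state +2 gives a d⁶ configuration for Fe²⁺; Tetrahedral splitting is small, so the complex is high-spin; e^3 t2^3, CFSE = -0.6Δₜ ≈ -0.27Δₒ.
So (1) has the larger |CFSE|.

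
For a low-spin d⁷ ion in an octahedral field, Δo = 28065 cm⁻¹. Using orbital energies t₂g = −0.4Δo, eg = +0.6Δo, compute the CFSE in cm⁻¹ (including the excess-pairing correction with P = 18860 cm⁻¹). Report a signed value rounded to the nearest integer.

Electron filling gives t₂g⁶ eg¹.
The orbital stabilization is -1.8Δo = -1.8 × 28065 = -50517 cm⁻¹.
Relative to high-spin t₂g⁵ eg² (2 paired), the low-spin configuration has 1 additional pair, contributing +1 × 18860 = +18860 cm⁻¹.
Combining: -50517 + 18860 = -31657 cm⁻¹.

-31657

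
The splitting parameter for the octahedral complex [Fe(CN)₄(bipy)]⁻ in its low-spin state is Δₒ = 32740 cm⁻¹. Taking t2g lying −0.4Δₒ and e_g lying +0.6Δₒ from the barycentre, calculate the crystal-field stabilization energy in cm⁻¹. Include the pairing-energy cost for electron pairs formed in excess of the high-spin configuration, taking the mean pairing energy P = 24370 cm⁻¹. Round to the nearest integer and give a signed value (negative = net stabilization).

-16740

Ligand charges: 4×(-1) from CN⁻ and 1×(+0) from bipy sum to -4; with overall charge -1, Fe is +3.
Fe sits in group 8; removing 3 electrons leaves Fe³⁺ with 8 − 3 = 5 d electrons.
Electron filling gives t2g^5 e_g^0.
The orbital stabilization is -2.0Δₒ = -2.0 × 32740 = -65480 cm⁻¹.
High-spin d⁵ would be t2g^3 e_g^2 with 0 pairs; low-spin has 2, so 2 excess pairs cost +2P = +48740 cm⁻¹.
Combining: -65480 + 48740 = -16740 cm⁻¹.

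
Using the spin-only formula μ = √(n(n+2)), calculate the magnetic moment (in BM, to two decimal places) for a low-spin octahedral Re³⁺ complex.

2.83 BM

Re³⁺: group 7, so d-count = 7 − 3 = 4.
Configuration: t₂g⁴ eg⁰ → 2 unpaired electrons.
μ(spin-only) = √[2(2+2)] = √8 ≈ 2.83 BM.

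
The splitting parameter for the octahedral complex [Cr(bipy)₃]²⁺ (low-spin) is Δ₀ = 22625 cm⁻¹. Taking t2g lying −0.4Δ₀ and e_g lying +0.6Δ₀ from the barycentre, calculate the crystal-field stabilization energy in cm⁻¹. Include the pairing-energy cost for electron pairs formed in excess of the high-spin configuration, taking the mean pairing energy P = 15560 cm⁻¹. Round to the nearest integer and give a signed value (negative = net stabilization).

-20640

bipy is neutral, so the +2 overall charge sits on Cr: oxidation state +2.
Group 6 minus oxidation state +2 gives a d⁴ configuration for Cr²⁺.
Electron filling gives t2g^4 e_g^0.
Orbital CFSE = 4(-0.4) + 0(0.6) = -1.6Δ₀ = -1.6 × 22625 = -36200 cm⁻¹.
High-spin d⁴ would be t2g^3 e_g^1 with 0 pairs; low-spin has 1, so 1 excess pair costs +1P = +15560 cm⁻¹.
Overall CFSE = -36200 + 15560 = -20640 cm⁻¹.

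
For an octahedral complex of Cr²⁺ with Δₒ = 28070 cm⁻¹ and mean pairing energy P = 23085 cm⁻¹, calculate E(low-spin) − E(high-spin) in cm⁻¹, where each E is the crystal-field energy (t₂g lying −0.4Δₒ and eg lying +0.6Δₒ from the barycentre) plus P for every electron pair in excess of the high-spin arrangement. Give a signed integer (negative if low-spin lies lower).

Cr sits in group 6; removing 2 electrons leaves Cr²⁺ with 6 − 2 = 4 d electrons.
High-spin d⁴ fills as t₂g³ eg¹ with CFSE 3(−0.4) + 1(+0.6) = -0.6Δₒ = -16842 cm⁻¹.
Low-spin t₂g⁴ eg⁰ gives -1.6Δₒ = -44912 cm⁻¹, but forming 1 extra pair costs 1P = 23085 cm⁻¹, so E(LS) = -44912 + 23085 = -21827 cm⁻¹.
E(LS) − E(HS) = -21827 − (-16842) = -4985 cm⁻¹.

-4985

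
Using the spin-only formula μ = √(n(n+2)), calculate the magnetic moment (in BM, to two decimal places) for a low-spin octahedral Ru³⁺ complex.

Ru is in group 8, so Ru³⁺ is d⁵ (8 − 3 = 5).
Configuration: t₂g⁵ eg⁰ → 1 unpaired electron.
μ(spin-only) = √[1(1+2)] = √3 ≈ 1.73 BM.

1.73 BM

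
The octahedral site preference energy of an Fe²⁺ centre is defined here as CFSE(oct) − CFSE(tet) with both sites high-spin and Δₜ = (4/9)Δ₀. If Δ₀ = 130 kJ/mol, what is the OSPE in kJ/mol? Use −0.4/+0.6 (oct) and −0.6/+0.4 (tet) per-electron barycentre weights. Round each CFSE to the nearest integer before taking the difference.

-17

Group 8 minus oxidation state +2 gives a d⁶ configuration for Fe²⁺.
Octahedral (high-spin): t₂g⁴ eg², CFSE = 4(−0.4) + 2(+0.6) = -0.4Δ₀ = -0.4 × 130 = -52 kJ/mol.
Tetrahedral: e³ t₂³, CFSE = 3(−0.6) + 3(+0.4) = -0.6Δₜ = -0.6 × (4/9) × 130 = -35 kJ/mol.
OSPE = -52 − (-35) = -17 kJ/mol.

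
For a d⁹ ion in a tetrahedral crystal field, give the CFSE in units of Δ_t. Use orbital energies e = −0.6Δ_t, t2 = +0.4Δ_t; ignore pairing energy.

-0.4 Δ_t

Tetrahedral splitting is small, so the complex is high-spin.
Configuration: e^4 t2^5.
CFSE = 4(-0.6Δ_t) + 5(0.4Δ_t) = -2.4Δ_t + 2.0Δ_t = -0.4Δ_t.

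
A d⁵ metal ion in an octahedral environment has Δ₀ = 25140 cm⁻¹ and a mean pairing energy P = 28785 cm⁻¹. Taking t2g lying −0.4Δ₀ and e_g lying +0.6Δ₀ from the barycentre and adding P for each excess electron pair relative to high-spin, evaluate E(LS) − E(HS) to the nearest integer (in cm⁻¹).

7290

High-spin: t2g^3 e_g^2, CFSE = 0.0Δ₀ = 0 cm⁻¹.
Low-spin: t2g^5 e_g^0, orbital CFSE = -2.0Δ₀ = -50280 cm⁻¹; plus 2 excess pairs × P = +57570 cm⁻¹; total 7290 cm⁻¹.
Thus E(LS) − E(HS) = 7290 cm⁻¹.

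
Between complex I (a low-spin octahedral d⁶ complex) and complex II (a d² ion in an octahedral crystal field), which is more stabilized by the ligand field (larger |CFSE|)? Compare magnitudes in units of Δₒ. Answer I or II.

I

I: t₂g⁶ eg⁰, CFSE = -2.4Δₒ.
II: t₂g² eg⁰, CFSE = -0.8Δₒ.
So I has the larger |CFSE|.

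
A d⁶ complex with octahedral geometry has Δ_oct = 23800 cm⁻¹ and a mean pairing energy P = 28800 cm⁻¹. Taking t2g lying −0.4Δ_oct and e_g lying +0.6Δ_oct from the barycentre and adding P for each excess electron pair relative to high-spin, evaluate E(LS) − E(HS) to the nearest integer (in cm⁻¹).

High-spin: t2g^4 e_g^2, CFSE = -0.4Δ_oct = -9520 cm⁻¹.
Low-spin t2g^6 e_g^0 gives -2.4Δ_oct = -57120 cm⁻¹, but forming 2 extra pairs costs 2P = 57600 cm⁻¹, so E(LS) = -57120 + 57600 = 480 cm⁻¹.
The difference is 480 − (-9520) = 10000 cm⁻¹, so high-spin lies lower.

10000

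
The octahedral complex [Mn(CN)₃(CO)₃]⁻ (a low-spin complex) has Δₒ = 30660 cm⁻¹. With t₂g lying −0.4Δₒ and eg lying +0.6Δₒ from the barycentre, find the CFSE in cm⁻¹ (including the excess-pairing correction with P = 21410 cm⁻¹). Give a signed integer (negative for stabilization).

Ligand charges: 3×(-1) from CN⁻ and 3×(+0) from CO sum to -3; with overall charge -1, Mn is +2.
Mn is in group 7, so Mn²⁺ is d⁵ (7 − 2 = 5).
Configuration: t₂g⁵ eg⁰.
The orbital stabilization is -2.0Δₒ = -2.0 × 30660 = -61320 cm⁻¹.
Relative to high-spin t₂g³ eg² (0 paired), the low-spin configuration has 2 additional pairs, contributing +2 × 21410 = +42820 cm⁻¹.
Overall CFSE = -61320 + 42820 = -18500 cm⁻¹.

-18500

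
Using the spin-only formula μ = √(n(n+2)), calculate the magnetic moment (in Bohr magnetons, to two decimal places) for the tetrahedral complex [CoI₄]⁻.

4.90 Bohr magnetons

Each I⁻ contributes -1; 4 × (-1) = -4. With overall charge -1, Co is in the +3 oxidation state.
Co is in group 9, so Co³⁺ is d⁶ (9 − 3 = 6).
Tetrahedral splitting is small, so the complex is high-spin.
Configuration: e³ t₂³ → 4 unpaired electrons.
μ(spin-only) = √[4(4+2)] = √24 ≈ 4.90 Bohr magnetons.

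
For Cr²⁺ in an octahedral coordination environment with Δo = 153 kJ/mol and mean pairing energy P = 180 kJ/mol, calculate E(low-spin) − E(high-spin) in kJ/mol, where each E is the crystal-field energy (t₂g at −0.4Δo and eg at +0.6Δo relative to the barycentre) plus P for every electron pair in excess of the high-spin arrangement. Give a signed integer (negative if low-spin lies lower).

27

Cr sits in group 6; removing 2 electrons leaves Cr²⁺ with 6 − 2 = 4 d electrons.
In the high-spin limit (t₂g³ eg¹) the orbital term is -0.6Δo = -92 kJ/mol, with no excess pairing.
Low-spin t₂g⁴ eg⁰ gives -1.6Δo = -245 kJ/mol, but forming 1 extra pair costs 1P = 180 kJ/mol, so E(LS) = -245 + 180 = -65 kJ/mol.
E(LS) − E(HS) = -65 − (-92) = 27 kJ/mol.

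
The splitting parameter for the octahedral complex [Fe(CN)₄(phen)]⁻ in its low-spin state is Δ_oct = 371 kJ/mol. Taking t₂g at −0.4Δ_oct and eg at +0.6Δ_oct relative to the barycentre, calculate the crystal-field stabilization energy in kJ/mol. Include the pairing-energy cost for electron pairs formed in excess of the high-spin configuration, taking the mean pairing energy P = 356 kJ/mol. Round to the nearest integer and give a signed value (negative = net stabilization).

-30

Ligand charges: 4×(-1) from CN⁻ and 1×(+0) from phen sum to -4; with overall charge -1, Fe is +3.
Fe sits in group 8; removing 3 electrons leaves Fe³⁺ with 8 − 3 = 5 d electrons.
The d⁵ electrons fill as t₂g⁵ eg⁰.
The orbital stabilization is -2.0Δ_oct = -2.0 × 371 = -742 kJ/mol.
Relative to high-spin t₂g³ eg² (0 paired), the low-spin configuration has 2 additional pairs, contributing +2 × 356 = +712 kJ/mol.
Overall CFSE = -742 + 712 = -30 kJ/mol.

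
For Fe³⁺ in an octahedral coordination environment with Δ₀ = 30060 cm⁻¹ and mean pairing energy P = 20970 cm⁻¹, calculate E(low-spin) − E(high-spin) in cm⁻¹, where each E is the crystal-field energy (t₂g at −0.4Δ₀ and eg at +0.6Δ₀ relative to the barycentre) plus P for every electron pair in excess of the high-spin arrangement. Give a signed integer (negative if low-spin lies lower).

Fe is in group 8, so Fe³⁺ is d⁵ (8 − 3 = 5).
High-spin: t₂g³ eg², CFSE = 0.0Δ₀ = 0 cm⁻¹.
Low-spin: t₂g⁵ eg⁰, orbital CFSE = -2.0Δ₀ = -60120 cm⁻¹; plus 2 excess pairs × P = +41940 cm⁻¹; total -18180 cm⁻¹.
E(LS) − E(HS) = -18180 − (0) = -18180 cm⁻¹.

-18180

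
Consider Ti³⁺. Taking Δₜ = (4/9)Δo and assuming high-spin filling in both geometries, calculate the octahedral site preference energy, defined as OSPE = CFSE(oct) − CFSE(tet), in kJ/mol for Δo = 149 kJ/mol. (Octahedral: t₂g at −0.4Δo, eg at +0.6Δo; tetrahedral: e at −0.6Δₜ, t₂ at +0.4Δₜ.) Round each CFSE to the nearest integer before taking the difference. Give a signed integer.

Ti³⁺: group 4, so d-count = 4 − 3 = 1.
In an octahedral site d¹ (HS) is t2g^1 e_g^0, giving CFSE(oct) = -0.4Δo = -60 kJ/mol.
Tetrahedral: e^1 t2^0, CFSE = 1(−0.6) + 0(+0.4) = -0.6Δₜ = -0.6 × (4/9) × 149 = -40 kJ/mol.
Subtracting, OSPE = -60 − (-40) = -20 kJ/mol.

-20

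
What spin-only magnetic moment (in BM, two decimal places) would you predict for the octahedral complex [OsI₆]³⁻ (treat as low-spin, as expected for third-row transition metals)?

Each I⁻ contributes -1; 6 × (-1) = -6. With overall charge -3, Os is in the +3 oxidation state.
Os³⁺: group 8, so d-count = 8 − 3 = 5.
Configuration: t₂g⁵ eg⁰ → 1 unpaired electron.
μ(spin-only) = √[1(1+2)] = √3 ≈ 1.73 BM.

1.73 BM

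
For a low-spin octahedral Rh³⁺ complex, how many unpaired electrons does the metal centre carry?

Group 9 minus oxidation state +3 gives a d⁶ configuration for Rh³⁺.
Configuration: t2g^6 e_g^0, giving 0 unpaired electrons.

0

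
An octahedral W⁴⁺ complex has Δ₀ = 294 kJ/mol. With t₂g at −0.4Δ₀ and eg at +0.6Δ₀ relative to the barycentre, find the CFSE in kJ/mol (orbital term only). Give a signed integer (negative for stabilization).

W⁴⁺: group 6, so d-count = 6 − 4 = 2.
For octahedral d² the high- and low-spin configurations coincide.
Configuration: t₂g² eg⁰.
The orbital stabilization is -0.8Δ₀ = -0.8 × 294 = -235 kJ/mol.

-235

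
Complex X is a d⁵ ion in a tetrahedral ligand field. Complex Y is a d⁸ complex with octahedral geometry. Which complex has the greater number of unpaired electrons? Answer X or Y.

X: With tetrahedral geometry the complex is necessarily high-spin; e² t₂³ → 5 unpaired.
Y: For octahedral d⁸ the high- and low-spin configurations coincide; t₂g⁶ eg² → 2 unpaired.
So X has more unpaired electrons.

X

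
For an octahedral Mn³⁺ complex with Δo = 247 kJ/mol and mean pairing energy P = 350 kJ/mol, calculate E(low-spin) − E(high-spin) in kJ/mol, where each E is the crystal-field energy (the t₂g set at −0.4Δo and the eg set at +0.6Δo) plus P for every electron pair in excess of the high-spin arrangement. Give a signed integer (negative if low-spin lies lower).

Mn is in group 7, so Mn³⁺ is d⁴ (7 − 3 = 4).
In the high-spin limit (t₂g³ eg¹) the orbital term is -0.6Δo = -148 kJ/mol, with no excess pairing.
Low-spin: t₂g⁴ eg⁰, orbital CFSE = -1.6Δo = -395 kJ/mol; plus 1 excess pair × P = +350 kJ/mol; total -45 kJ/mol.
E(LS) − E(HS) = -45 − (-148) = 103 kJ/mol.

103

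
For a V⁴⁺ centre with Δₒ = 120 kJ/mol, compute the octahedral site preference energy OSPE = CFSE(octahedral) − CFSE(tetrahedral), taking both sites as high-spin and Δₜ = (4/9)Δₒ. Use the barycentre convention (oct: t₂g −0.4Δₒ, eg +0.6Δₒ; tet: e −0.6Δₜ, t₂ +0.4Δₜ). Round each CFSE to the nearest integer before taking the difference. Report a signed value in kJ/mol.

V sits in group 5; removing 4 electrons leaves V⁴⁺ with 5 − 4 = 1 d electrons.
Octahedral high-spin t₂g¹ eg⁰: CFSE = -0.4 × 120 = -48 kJ/mol.
In a tetrahedral site the filling is e¹ t₂⁰: CFSE(tet) = -0.6Δₜ = -0.6 × (4/9)(120) = -32 kJ/mol.
Subtracting, OSPE = -48 − (-32) = -16 kJ/mol.

-16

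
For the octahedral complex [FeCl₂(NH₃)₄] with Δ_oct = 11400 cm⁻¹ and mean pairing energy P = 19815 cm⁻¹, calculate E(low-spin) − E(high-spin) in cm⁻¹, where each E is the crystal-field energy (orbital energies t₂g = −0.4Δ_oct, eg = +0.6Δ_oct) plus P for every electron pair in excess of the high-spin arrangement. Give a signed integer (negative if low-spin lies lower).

16830

Ligand charges: 2×(-1) from Cl⁻ and 4×(+0) from NH₃ sum to -2; with overall charge +0, Fe is +2.
Fe sits in group 8; removing 2 electrons leaves Fe²⁺ with 8 − 2 = 6 d electrons.
High-spin d⁶ fills as t₂g⁴ eg² with CFSE 4(−0.4) + 2(+0.6) = -0.4Δ_oct = -4560 cm⁻¹.
Low-spin: t₂g⁶ eg⁰, orbital CFSE = -2.4Δ_oct = -27360 cm⁻¹; plus 2 excess pairs × P = +39630 cm⁻¹; total 12270 cm⁻¹.
The difference is 12270 − (-4560) = 16830 cm⁻¹, so high-spin lies lower.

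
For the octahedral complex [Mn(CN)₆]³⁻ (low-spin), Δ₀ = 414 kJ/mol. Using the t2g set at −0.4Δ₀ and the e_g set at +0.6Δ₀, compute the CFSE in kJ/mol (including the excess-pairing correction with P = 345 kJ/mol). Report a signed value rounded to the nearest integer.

-317

Each CN⁻ contributes -1; 6 × (-1) = -6. With overall charge -3, Mn is in the +3 oxidation state.
Mn is in group 7, so Mn³⁺ is d⁴ (7 − 3 = 4).
Electron filling gives t2g^4 e_g^0.
Orbital CFSE = 4(-0.4) + 0(0.6) = -1.6Δ₀ = -1.6 × 414 = -662 kJ/mol.
Relative to high-spin t2g^3 e_g^1 (0 paired), the low-spin configuration has 1 additional pair, contributing +1 × 345 = +345 kJ/mol.
Overall CFSE = -662 + 345 = -317 kJ/mol.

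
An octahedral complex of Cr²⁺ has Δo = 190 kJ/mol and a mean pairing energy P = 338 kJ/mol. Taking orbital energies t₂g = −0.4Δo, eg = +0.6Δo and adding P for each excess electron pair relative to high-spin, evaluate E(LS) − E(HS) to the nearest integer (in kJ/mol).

148

Cr is in group 6, so Cr²⁺ is d⁴ (6 − 2 = 4).
High-spin: t₂g³ eg¹, CFSE = -0.6Δo = -114 kJ/mol.
Low-spin: t₂g⁴ eg⁰, orbital CFSE = -1.6Δo = -304 kJ/mol; plus 1 excess pair × P = +338 kJ/mol; total 34 kJ/mol.
Thus E(LS) − E(HS) = 148 kJ/mol.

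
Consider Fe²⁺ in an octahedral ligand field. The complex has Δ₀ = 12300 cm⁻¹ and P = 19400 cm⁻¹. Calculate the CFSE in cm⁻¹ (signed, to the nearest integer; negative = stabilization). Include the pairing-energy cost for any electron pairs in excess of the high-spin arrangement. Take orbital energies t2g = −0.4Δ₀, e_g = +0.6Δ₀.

Fe²⁺: group 8, so d-count = 8 − 2 = 6.
Since Δ₀ = 12300 cm⁻¹ < P = 19400 cm⁻¹, the complex adopts the high-spin configuration.
That gives t2g^4 e_g^2.
Orbital CFSE = -0.4Δ₀ = -0.4 × 12300 = -4920 cm⁻¹.
High-spin has no excess pairs, so no pairing correction applies.

-4920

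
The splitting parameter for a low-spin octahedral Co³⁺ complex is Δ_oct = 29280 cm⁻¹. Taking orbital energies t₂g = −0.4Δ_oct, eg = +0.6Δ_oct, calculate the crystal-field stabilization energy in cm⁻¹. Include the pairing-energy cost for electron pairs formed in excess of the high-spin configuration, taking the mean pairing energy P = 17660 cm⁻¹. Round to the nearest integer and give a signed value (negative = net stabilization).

-34952

Co sits in group 9; removing 3 electrons leaves Co³⁺ with 9 − 3 = 6 d electrons.
Configuration: t₂g⁶ eg⁰.
The orbital stabilization is -2.4Δ_oct = -2.4 × 29280 = -70272 cm⁻¹.
Relative to high-spin t₂g⁴ eg² (1 paired), the low-spin configuration has 2 additional pairs, contributing +2 × 17660 = +35320 cm⁻¹.
Combining: -70272 + 35320 = -34952 cm⁻¹.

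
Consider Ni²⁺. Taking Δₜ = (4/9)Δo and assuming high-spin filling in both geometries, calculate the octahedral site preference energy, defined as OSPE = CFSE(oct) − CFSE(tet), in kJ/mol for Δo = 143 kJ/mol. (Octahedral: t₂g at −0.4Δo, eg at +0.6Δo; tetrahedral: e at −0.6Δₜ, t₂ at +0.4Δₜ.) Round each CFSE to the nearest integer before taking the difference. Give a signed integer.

Ni sits in group 10; removing 2 electrons leaves Ni²⁺ with 10 − 2 = 8 d electrons.
Octahedral (high-spin): t2g^6 e_g^2, CFSE = 6(−0.4) + 2(+0.6) = -1.2Δo = -1.2 × 143 = -172 kJ/mol.
In a tetrahedral site the filling is e^4 t2^4: CFSE(tet) = -0.8Δₜ = -0.8 × (4/9)(143) = -51 kJ/mol.
OSPE = CFSE(oct) − CFSE(tet) = -172 − (-51) = -121 kJ/mol.

-121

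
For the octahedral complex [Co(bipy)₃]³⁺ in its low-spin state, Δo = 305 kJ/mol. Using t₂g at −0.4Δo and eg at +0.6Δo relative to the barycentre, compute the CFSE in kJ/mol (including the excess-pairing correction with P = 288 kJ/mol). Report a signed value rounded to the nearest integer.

-156

bipy is neutral, so the +3 overall charge sits on Co: oxidation state +3.
Co sits in group 9; removing 3 electrons leaves Co³⁺ with 9 − 3 = 6 d electrons.
The d⁶ electrons fill as t₂g⁶ eg⁰.
CFSE(orbital) = 6×(-0.4Δo) + 0×(0.6Δo) = -2.4Δo; with Δo = 305 kJ/mol that is -732 kJ/mol.
Pairing penalty: 3 pairs vs 1 in the high-spin reference → 2 extra × P = 576 kJ/mol.
Combining: -732 + 576 = -156 kJ/mol.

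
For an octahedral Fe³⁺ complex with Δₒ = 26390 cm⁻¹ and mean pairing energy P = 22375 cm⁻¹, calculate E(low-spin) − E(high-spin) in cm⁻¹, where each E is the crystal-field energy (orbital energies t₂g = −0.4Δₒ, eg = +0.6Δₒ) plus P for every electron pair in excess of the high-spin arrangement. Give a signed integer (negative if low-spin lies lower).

-8030

Fe³⁺: group 8, so d-count = 8 − 3 = 5.
High-spin d⁵ fills as t₂g³ eg² with CFSE 3(−0.4) + 2(+0.6) = 0.0Δₒ = 0 cm⁻¹.
Low-spin t₂g⁵ eg⁰ gives -2.0Δₒ = -52780 cm⁻¹, but forming 2 extra pairs costs 2P = 44750 cm⁻¹, so E(LS) = -52780 + 44750 = -8030 cm⁻¹.
Thus E(LS) − E(HS) = -8030 cm⁻¹.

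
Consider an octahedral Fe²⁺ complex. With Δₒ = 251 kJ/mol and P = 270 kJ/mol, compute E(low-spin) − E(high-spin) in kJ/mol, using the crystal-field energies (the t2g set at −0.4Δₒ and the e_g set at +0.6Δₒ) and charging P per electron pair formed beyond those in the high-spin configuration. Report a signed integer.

Fe²⁺: group 8, so d-count = 8 − 2 = 6.
In the high-spin limit (t2g^4 e_g^2) the orbital term is -0.4Δₒ = -100 kJ/mol, with no excess pairing.
Low-spin: t2g^6 e_g^0, orbital CFSE = -2.4Δₒ = -602 kJ/mol; plus 2 excess pairs × P = +540 kJ/mol; total -62 kJ/mol.
Thus E(LS) − E(HS) = 38 kJ/mol.

38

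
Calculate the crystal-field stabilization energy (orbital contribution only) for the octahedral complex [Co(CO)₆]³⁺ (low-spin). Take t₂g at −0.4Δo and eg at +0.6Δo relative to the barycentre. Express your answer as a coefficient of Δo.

CO is neutral, so the +3 overall charge sits on Co: oxidation state +3.
Co³⁺: group 9, so d-count = 9 − 3 = 6.
Configuration: t₂g⁶ eg⁰.
CFSE = 6(-0.4Δo) + 0(0.6Δo) = -2.4Δo + 0.0Δo = -2.4Δo.

-2.4 Δo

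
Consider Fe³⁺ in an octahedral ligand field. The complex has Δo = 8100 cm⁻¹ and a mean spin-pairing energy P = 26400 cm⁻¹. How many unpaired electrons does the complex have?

Fe³⁺: group 8, so d-count = 8 − 3 = 5.
Δo < P, so pairing is avoided: the ground state is high-spin.
Filling d⁵ accordingly: t₂g³ eg².
Unpaired electrons: 5.

5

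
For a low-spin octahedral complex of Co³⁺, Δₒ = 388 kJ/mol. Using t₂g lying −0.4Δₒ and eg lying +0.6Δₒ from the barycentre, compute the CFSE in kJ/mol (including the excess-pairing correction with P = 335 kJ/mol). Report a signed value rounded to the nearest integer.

-261

Group 9 minus oxidation state +3 gives a d⁶ configuration for Co³⁺.
Configuration: t₂g⁶ eg⁰.
CFSE(orbital) = 6×(-0.4Δₒ) + 0×(0.6Δₒ) = -2.4Δₒ; with Δₒ = 388 kJ/mol that is -931 kJ/mol.
Relative to high-spin t₂g⁴ eg² (1 paired), the low-spin configuration has 2 additional pairs, contributing +2 × 335 = +670 kJ/mol.
Combining: -931 + 670 = -261 kJ/mol.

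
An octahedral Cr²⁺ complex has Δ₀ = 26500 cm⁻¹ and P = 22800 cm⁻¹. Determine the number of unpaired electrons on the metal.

2

Group 6 minus oxidation state +2 gives a d⁴ configuration for Cr²⁺.
Since Δ₀ = 26500 cm⁻¹ > P = 22800 cm⁻¹, the complex adopts the low-spin configuration.
Filling d⁴ accordingly: t₂g⁴ eg⁰.
Unpaired electrons: 2.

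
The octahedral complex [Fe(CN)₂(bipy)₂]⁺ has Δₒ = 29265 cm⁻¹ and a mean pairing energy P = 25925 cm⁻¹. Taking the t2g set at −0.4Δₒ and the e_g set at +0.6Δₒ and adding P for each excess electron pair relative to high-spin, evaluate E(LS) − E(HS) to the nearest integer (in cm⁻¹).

-6680

Ligand charges: 2×(-1) from CN⁻ and 2×(+0) from bipy sum to -2; with overall charge +1, Fe is +3.
Fe³⁺: group 8, so d-count = 8 − 3 = 5.
In the high-spin limit (t2g^3 e_g^2) the orbital term is 0.0Δₒ = 0 cm⁻¹, with no excess pairing.
Low-spin t2g^5 e_g^0 gives -2.0Δₒ = -58530 cm⁻¹, but forming 2 extra pairs costs 2P = 51850 cm⁻¹, so E(LS) = -58530 + 51850 = -6680 cm⁻¹.
E(LS) − E(HS) = -6680 − (0) = -6680 cm⁻¹.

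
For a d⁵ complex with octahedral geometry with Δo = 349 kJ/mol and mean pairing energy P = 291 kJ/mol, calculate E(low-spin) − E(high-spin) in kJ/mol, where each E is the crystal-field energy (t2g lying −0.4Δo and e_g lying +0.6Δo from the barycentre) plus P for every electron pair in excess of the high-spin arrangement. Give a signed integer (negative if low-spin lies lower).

High-spin: t2g^3 e_g^2, CFSE = 0.0Δo = 0 kJ/mol.
Low-spin: t2g^5 e_g^0, orbital CFSE = -2.0Δo = -698 kJ/mol; plus 2 excess pairs × P = +582 kJ/mol; total -116 kJ/mol.
Thus E(LS) − E(HS) = -116 kJ/mol.

-116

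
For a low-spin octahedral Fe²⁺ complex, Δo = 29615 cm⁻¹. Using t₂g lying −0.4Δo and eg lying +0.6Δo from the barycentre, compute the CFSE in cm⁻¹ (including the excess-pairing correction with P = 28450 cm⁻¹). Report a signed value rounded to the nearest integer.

Fe is in group 8, so Fe²⁺ is d⁶ (8 − 2 = 6).
Electron filling gives t₂g⁶ eg⁰.
Orbital CFSE = 6(-0.4) + 0(0.6) = -2.4Δo = -2.4 × 29615 = -71076 cm⁻¹.
Relative to high-spin t₂g⁴ eg² (1 paired), the low-spin configuration has 2 additional pairs, contributing +2 × 28450 = +56900 cm⁻¹.
Net CFSE = -71076 + 56900 = -14176 cm⁻¹.

-14176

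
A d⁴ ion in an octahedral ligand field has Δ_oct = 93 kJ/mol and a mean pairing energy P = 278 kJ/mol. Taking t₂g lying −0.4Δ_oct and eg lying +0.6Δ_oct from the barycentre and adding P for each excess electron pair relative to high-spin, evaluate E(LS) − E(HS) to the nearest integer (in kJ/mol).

185

In the high-spin limit (t₂g³ eg¹) the orbital term is -0.6Δ_oct = -56 kJ/mol, with no excess pairing.
Low-spin: t₂g⁴ eg⁰, orbital CFSE = -1.6Δ_oct = -149 kJ/mol; plus 1 excess pair × P = +278 kJ/mol; total 129 kJ/mol.
Thus E(LS) − E(HS) = 185 kJ/mol.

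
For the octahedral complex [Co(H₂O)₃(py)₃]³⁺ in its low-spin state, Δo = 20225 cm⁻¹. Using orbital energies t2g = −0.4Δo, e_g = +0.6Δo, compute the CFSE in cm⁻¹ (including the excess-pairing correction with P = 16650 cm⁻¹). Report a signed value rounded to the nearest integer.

-15240

Ligand charges: 3×(+0) from H₂O and 3×(+0) from py sum to +0; with overall charge +3, Co is +3.
Co³⁺: group 9, so d-count = 9 − 3 = 6.
Electron filling gives t2g^6 e_g^0.
Orbital CFSE = 6(-0.4) + 0(0.6) = -2.4Δo = -2.4 × 20225 = -48540 cm⁻¹.
Pairing penalty: 3 pairs vs 1 in the high-spin reference → 2 extra × P = 33300 cm⁻¹.
Overall CFSE = -48540 + 33300 = -15240 cm⁻¹.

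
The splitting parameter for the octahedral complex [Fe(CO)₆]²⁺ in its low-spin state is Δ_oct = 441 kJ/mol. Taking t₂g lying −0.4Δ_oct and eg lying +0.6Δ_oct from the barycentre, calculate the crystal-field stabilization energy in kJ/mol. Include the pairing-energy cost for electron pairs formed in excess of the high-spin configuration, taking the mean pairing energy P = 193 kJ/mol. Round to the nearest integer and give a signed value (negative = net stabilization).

CO is neutral, so the +2 overall charge sits on Fe: oxidation state +2.
Group 8 minus oxidation state +2 gives a d⁶ configuration for Fe²⁺.
The d⁶ electrons fill as t₂g⁶ eg⁰.
Orbital CFSE = 6(-0.4) + 0(0.6) = -2.4Δ_oct = -2.4 × 441 = -1058 kJ/mol.
High-spin d⁶ would be t₂g⁴ eg² with 1 pair; low-spin has 3, so 2 excess pairs cost +2P = +386 kJ/mol.
Overall CFSE = -1058 + 386 = -672 kJ/mol.

-672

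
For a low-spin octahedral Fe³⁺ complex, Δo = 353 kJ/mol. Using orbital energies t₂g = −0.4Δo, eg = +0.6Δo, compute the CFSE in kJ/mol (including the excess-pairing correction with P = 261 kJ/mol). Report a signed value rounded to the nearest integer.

-184

Fe is in group 8, so Fe³⁺ is d⁵ (8 − 3 = 5).
Electron filling gives t₂g⁵ eg⁰.
CFSE(orbital) = 5×(-0.4Δo) + 0×(0.6Δo) = -2.0Δo; with Δo = 353 kJ/mol that is -706 kJ/mol.
Relative to high-spin t₂g³ eg² (0 paired), the low-spin configuration has 2 additional pairs, contributing +2 × 261 = +522 kJ/mol.
Combining: -706 + 522 = -184 kJ/mol.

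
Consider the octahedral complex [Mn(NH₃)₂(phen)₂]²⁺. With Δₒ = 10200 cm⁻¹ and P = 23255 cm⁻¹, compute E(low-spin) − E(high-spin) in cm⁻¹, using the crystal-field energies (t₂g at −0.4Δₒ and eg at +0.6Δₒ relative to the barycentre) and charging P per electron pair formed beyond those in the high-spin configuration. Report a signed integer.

Ligand charges: 2×(+0) from NH₃ and 2×(+0) from phen sum to +0; with overall charge +2, Mn is +2.
Group 7 minus oxidation state +2 gives a d⁵ configuration for Mn²⁺.
High-spin: t₂g³ eg², CFSE = 0.0Δₒ = 0 cm⁻¹.
Low-spin t₂g⁵ eg⁰ gives -2.0Δₒ = -20400 cm⁻¹, but forming 2 extra pairs costs 2P = 46510 cm⁻¹, so E(LS) = -20400 + 46510 = 26110 cm⁻¹.
The difference is 26110 − (0) = 26110 cm⁻¹, so high-spin lies lower.

26110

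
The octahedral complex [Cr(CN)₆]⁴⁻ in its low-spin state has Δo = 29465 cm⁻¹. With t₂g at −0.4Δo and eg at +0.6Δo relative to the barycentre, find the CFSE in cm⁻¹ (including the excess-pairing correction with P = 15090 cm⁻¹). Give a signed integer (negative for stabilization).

Each CN⁻ contributes -1; 6 × (-1) = -6. With overall charge -4, Cr is in the +2 oxidation state.
Group 6 minus oxidation state +2 gives a d⁴ configuration for Cr²⁺.
Configuration: t₂g⁴ eg⁰.
Orbital CFSE = 4(-0.4) + 0(0.6) = -1.6Δo = -1.6 × 29465 = -47144 cm⁻¹.
Pairing penalty: 1 pair vs 0 in the high-spin reference → 1 extra × P = 15090 cm⁻¹.
Net CFSE = -47144 + 15090 = -32054 cm⁻¹.

-32054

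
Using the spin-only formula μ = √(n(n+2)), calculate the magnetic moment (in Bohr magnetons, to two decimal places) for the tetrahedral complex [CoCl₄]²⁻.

Each Cl⁻ contributes -1; 4 × (-1) = -4. With overall charge -2, Co is in the +2 oxidation state.
Co sits in group 9; removing 2 electrons leaves Co²⁺ with 9 − 2 = 7 d electrons.
Tetrahedral fields are weak (Δₜ ≈ 4/9 Δₒ), so electrons fill high-spin.
Configuration: e⁴ t₂³ → 3 unpaired electrons.
μ(spin-only) = √[3(3+2)] = √15 ≈ 3.87 Bohr magnetons.

3.87 Bohr magnetons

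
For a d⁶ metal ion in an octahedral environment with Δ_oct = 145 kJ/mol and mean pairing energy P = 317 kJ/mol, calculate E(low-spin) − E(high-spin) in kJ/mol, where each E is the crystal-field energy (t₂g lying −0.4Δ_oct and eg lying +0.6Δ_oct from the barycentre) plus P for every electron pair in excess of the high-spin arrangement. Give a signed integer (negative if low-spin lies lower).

High-spin: t₂g⁴ eg², CFSE = -0.4Δ_oct = -58 kJ/mol.
For low-spin the configuration is t₂g⁶ eg⁰: orbital energy -2.4 × 145 = -348 kJ/mol, and 2 additional pairs relative to high-spin add 634 kJ/mol, giving 286 kJ/mol.
E(LS) − E(HS) = 286 − (-58) = 344 kJ/mol.

344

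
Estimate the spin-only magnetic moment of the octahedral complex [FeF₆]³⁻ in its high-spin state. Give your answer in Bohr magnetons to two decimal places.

5.92 Bohr magnetons

Each F⁻ contributes -1; 6 × (-1) = -6. With overall charge -3, Fe is in the +3 oxidation state.
Fe sits in group 8; removing 3 electrons leaves Fe³⁺ with 8 − 3 = 5 d electrons.
Configuration: t₂g³ eg² → 5 unpaired electrons.
μ(spin-only) = √[5(5+2)] = √35 ≈ 5.92 Bohr magnetons.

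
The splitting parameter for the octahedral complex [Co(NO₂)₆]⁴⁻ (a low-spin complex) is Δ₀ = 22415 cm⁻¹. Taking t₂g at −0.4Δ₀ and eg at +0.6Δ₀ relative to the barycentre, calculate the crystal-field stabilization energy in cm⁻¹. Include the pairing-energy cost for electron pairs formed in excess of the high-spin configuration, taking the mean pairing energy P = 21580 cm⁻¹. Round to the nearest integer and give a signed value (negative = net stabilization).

Each NO₂⁻ contributes -1; 6 × (-1) = -6. With overall charge -4, Co is in the +2 oxidation state.
Co²⁺: group 9, so d-count = 9 − 2 = 7.
The d⁷ electrons fill as t₂g⁶ eg¹.
CFSE(orbital) = 6×(-0.4Δ₀) + 1×(0.6Δ₀) = -1.8Δ₀; with Δ₀ = 22415 cm⁻¹ that is -40347 cm⁻¹.
Pairing penalty: 3 pairs vs 2 in the high-spin reference → 1 extra × P = 21580 cm⁻¹.
Overall CFSE = -40347 + 21580 = -18767 cm⁻¹.

-18767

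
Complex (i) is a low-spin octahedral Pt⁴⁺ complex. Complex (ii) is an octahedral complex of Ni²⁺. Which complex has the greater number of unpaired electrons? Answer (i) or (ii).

(ii)

(i): Pt is in group 10, so Pt⁴⁺ is d⁶ (10 − 4 = 6); t₂g⁶ eg⁰ → 0 unpaired.
(ii): Ni²⁺: group 10, so d-count = 10 − 2 = 8; t2g^6 e_g^2 → 2 unpaired.
So (ii) has more unpaired electrons.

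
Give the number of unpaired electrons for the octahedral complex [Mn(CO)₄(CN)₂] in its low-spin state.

1

Ligand charges: 4×(+0) from CO and 2×(-1) from CN⁻ sum to -2; with overall charge +0, Mn is +2.
Mn²⁺: group 7, so d-count = 7 − 2 = 5.
Configuration: t₂g⁵ eg⁰, giving 1 unpaired electron.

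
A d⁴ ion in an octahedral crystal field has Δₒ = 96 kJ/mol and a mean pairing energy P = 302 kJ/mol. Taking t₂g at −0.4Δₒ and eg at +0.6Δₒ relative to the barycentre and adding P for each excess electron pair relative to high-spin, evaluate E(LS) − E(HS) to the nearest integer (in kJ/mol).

High-spin: t₂g³ eg¹, CFSE = -0.6Δₒ = -58 kJ/mol.
Low-spin: t₂g⁴ eg⁰, orbital CFSE = -1.6Δₒ = -154 kJ/mol; plus 1 excess pair × P = +302 kJ/mol; total 148 kJ/mol.
The difference is 148 − (-58) = 206 kJ/mol, so high-spin lies lower.

206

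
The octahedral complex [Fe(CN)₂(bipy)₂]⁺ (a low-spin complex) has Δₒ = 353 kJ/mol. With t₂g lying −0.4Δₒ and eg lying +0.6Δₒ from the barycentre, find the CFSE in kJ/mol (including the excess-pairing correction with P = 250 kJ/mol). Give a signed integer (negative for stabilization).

-206

Ligand charges: 2×(-1) from CN⁻ and 2×(+0) from bipy sum to -2; with overall charge +1, Fe is +3.
Group 8 minus oxidation state +3 gives a d⁵ configuration for Fe³⁺.
Electron filling gives t₂g⁵ eg⁰.
CFSE(orbital) = 5×(-0.4Δₒ) + 0×(0.6Δₒ) = -2.0Δₒ; with Δₒ = 353 kJ/mol that is -706 kJ/mol.
Pairing penalty: 2 pairs vs 0 in the high-spin reference → 2 extra × P = 500 kJ/mol.
Overall CFSE = -706 + 500 = -206 kJ/mol.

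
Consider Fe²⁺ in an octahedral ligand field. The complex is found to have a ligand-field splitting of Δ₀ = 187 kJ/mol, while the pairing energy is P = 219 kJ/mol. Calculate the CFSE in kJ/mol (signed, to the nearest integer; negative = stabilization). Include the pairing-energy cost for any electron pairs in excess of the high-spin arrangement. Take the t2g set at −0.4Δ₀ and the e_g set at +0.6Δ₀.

Group 8 minus oxidation state +2 gives a d⁶ configuration for Fe²⁺.
Since Δ₀ = 187 kJ/mol < P = 219 kJ/mol, the complex adopts the high-spin configuration.
Filling d⁶ accordingly: t2g^4 e_g^2.
Orbital CFSE = -0.4Δ₀ = -0.4 × 187 = -75 kJ/mol.
High-spin has no excess pairs, so no pairing correction applies.

-75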